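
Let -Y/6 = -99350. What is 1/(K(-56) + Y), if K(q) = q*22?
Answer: 1/594868 ≈ 1.6810e-6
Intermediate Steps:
Y = 596100 (Y = -6*(-99350) = 596100)
K(q) = 22*q
1/(K(-56) + Y) = 1/(22*(-56) + 596100) = 1/(-1232 + 596100) = 1/594868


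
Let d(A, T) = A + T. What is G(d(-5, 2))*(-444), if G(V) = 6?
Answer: -2664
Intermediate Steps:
G(d(-5, 2))*(-444) = 6*(-444) = -2664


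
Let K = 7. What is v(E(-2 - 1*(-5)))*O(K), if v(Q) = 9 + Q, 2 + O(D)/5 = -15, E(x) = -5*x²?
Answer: 3060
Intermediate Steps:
O(D) = -85 (O(D) = -10 + 5*(-15) = -10 - 75 = -85)
v(E(-2 - 1*(-5)))*O(K) = (9 - 5*(-2 - 1*(-5))²)*(-85) = (9 - 5*(-2 + 5)²)*(-85) = (9 - 5*3²)*(-85) = (9 - 5*9)*(-85) = (9 - 45)*(-85) = -36*(-85) = 3060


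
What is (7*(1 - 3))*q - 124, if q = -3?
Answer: -82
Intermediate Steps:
(7*(1 - 3))*q - 124 = (7*(1 - 3))*(-3) - 124 = (7*(-2))*(-3) - 124 = -14*(-3) - 124 = 42 - 124 = -82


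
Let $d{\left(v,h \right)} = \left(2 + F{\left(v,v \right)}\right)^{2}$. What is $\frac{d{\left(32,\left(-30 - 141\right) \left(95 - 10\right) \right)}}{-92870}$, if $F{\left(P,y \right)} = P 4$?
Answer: $- \frac{1690}{9287} \approx -0.18197$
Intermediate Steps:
$F{\left(P,y \right)} = 4 P$
$d{\left(v,h \right)} = \left(2 + 4 v\right)^{2}$
$\frac{d{\left(32,\left(-30 - 141\right) \left(95 - 10\right) \right)}}{-92870} = \frac{4 \left(1 + 2 \cdot 32\right)^{2}}{-92870} = 4 \left(1 + 64\right)^{2} \left(- \frac{1}{92870}\right) = 4 \cdot 65^{2} \left(- \frac{1}{92870}\right) = 4 \cdot 4225 \left(- \frac{1}{92870}\right) = 16900 \left(- \frac{1}{92870}\right) = - \frac{1690}{9287}$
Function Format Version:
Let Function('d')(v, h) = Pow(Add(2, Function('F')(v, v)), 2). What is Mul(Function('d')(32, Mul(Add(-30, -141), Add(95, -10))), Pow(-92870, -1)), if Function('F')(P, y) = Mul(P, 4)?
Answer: Rational(-1690, 9287) ≈ -0.18197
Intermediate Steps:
Function('F')(P, y) = Mul(4, P)
Function('d')(v, h) = Pow(Add(2, Mul(4, v)), 2)
Mul(Function('d')(32, Mul(Add(-30, -141), Add(95, -10))), Pow(-92870, -1)) = Mul(Mul(4, Pow(Add(1, Mul(2, 32)), 2)), Pow(-92870, -1)) = Mul(Mul(4, Pow(Add(1, 64), 2)), Rational(-1, 92870)) = Mul(Mul(4, Pow(65, 2)), Rational(-1, 92870)) = Mul(Mul(4, 4225), Rational(-1, 92870)) = Mul(16900, Rational(-1, 92870)) = Rational(-1690, 9287)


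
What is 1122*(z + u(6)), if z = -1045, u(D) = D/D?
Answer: -1171368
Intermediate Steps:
u(D) = 1
1122*(z + u(6)) = 1122*(-1045 + 1) = 1122*(-1044) = -1171368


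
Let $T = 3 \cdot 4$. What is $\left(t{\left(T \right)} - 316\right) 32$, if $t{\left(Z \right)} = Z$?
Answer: $-9728$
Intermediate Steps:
$T = 12$
$\left(t{\left(T \right)} - 316\right) 32 = \left(12 - 316\right) 32 = \left(-304\right) 32 = -9728$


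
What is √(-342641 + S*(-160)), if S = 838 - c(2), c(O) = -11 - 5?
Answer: 11*I*√3961 ≈ 692.3*I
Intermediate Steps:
c(O) = -16
S = 854 (S = 838 - 1*(-16) = 838 + 16 = 854)
√(-342641 + S*(-160)) = √(-342641 + 854*(-160)) = √(-342641 - 136640) = √(-479281) = 11*I*√3961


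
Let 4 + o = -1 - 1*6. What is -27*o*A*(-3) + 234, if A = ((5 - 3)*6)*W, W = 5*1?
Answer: -53226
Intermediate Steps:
o = -11 (o = -4 + (-1 - 1*6) = -4 + (-1 - 6) = -4 - 7 = -11)
W = 5
A = 60 (A = ((5 - 3)*6)*5 = (2*6)*5 = 12*5 = 60)
-27*o*A*(-3) + 234 = -27*(-11*60)*(-3) + 234 = -(-17820)*(-3) + 234 = -27*1980 + 234 = -53460 + 234 = -53226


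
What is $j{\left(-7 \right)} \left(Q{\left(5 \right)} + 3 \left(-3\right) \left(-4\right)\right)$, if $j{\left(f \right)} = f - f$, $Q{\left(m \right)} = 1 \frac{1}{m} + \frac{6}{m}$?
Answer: $0$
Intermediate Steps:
$Q{\left(m \right)} = \frac{7}{m}$ ($Q{\left(m \right)} = \frac{1}{m} + \frac{6}{m} = \frac{7}{m}$)
$j{\left(f \right)} = 0$
$j{\left(-7 \right)} \left(Q{\left(5 \right)} + 3 \left(-3\right) \left(-4\right)\right) = 0 \left(\frac{7}{5} + 3 \left(-3\right) \left(-4\right)\right) = 0 \left(7 \cdot \frac{1}{5} - -36\right) = 0 \left(\frac{7}{5} + 36\right) = 0 \cdot \frac{187}{5} = 0$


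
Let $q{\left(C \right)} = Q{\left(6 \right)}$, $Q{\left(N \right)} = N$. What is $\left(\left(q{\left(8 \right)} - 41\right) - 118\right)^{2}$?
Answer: $23409$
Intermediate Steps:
$q{\left(C \right)} = 6$
$\left(\left(q{\left(8 \right)} - 41\right) - 118\right)^{2} = \left(\left(6 - 41\right) - 118\right)^{2} = \left(-35 - 118\right)^{2} = \left(-153\right)^{2} = 23409$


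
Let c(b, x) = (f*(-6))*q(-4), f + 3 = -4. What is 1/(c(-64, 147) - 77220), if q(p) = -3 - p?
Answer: -1/77178 ≈ -1.2957e-5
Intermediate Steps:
f = -7 (f = -3 - 4 = -7)
c(b, x) = 42 (c(b, x) = (-7*(-6))*(-3 - 1*(-4)) = 42*(-3 + 4) = 42*1 = 42)
1/(c(-64, 147) - 77220) = 1/(42 - 77220) = 1/(-77178) = -1/77178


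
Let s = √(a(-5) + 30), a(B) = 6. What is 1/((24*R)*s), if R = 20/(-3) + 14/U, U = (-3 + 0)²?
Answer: -1/736 ≈ -0.0013587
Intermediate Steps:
U = 9 (U = (-3)² = 9)
s = 6 (s = √(6 + 30) = √36 = 6)
R = -46/9 (R = 20/(-3) + 14/9 = 20*(-⅓) + 14*(⅑) = -20/3 + 14/9 = -46/9 ≈ -5.1111)
1/((24*R)*s) = 1/((24*(-46/9))*6) = 1/(-368/3*6) = 1/(-736) = -1/736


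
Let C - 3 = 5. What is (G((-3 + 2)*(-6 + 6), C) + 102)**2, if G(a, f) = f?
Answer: 12100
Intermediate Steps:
C = 8 (C = 3 + 5 = 8)
(G((-3 + 2)*(-6 + 6), C) + 102)**2 = (8 + 102)**2 = 110**2 = 12100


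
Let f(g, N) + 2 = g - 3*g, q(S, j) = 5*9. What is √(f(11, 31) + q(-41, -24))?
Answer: √21 ≈ 4.5826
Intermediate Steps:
q(S, j) = 45
f(g, N) = -2 - 2*g (f(g, N) = -2 + (g - 3*g) = -2 - 2*g)
√(f(11, 31) + q(-41, -24)) = √((-2 - 2*11) + 45) = √((-2 - 22) + 45) = √(-24 + 45) = √21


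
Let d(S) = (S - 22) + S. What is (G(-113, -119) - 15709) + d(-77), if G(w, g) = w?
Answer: -15998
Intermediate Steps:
d(S) = -22 + 2*S (d(S) = (-22 + S) + S = -22 + 2*S)
(G(-113, -119) - 15709) + d(-77) = (-113 - 15709) + (-22 + 2*(-77)) = -15822 + (-22 - 154) = -15822 - 176 = -15998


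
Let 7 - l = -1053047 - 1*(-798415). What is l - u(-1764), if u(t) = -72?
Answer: 254711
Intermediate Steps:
l = 254639 (l = 7 - (-1053047 - 1*(-798415)) = 7 - (-1053047 + 798415) = 7 - 1*(-254632) = 7 + 254632 = 254639)
l - u(-1764) = 254639 - 1*(-72) = 254639 + 72 = 254711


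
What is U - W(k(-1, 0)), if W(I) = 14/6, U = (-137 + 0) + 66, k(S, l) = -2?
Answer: -220/3 ≈ -73.333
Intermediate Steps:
U = -71 (U = -137 + 66 = -71)
W(I) = 7/3 (W(I) = 14*(⅙) = 7/3)
U - W(k(-1, 0)) = -71 - 1*7/3 = -71 - 7/3 = -220/3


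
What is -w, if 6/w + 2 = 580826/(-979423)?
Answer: 2938269/1269836 ≈ 2.3139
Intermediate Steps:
w = -2938269/1269836 (w = 6/(-2 + 580826/(-979423)) = 6/(-2 + 580826*(-1/979423)) = 6/(-2 - 580826/979423) = 6/(-2539672/979423) = 6*(-979423/2539672) = -2938269/1269836 ≈ -2.3139)
-w = -1*(-2938269/1269836) = 2938269/1269836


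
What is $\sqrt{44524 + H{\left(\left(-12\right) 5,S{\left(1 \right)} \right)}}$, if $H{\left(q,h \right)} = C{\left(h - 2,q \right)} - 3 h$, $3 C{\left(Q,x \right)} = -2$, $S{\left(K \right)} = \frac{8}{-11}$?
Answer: $\frac{\sqrt{48488286}}{33} \approx 211.01$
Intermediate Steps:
$S{\left(K \right)} = - \frac{8}{11}$ ($S{\left(K \right)} = 8 \left(- \frac{1}{11}\right) = - \frac{8}{11}$)
$C{\left(Q,x \right)} = - \frac{2}{3}$ ($C{\left(Q,x \right)} = \frac{1}{3} \left(-2\right) = - \frac{2}{3}$)
$H{\left(q,h \right)} = - \frac{2}{3} - 3 h$
$\sqrt{44524 + H{\left(\left(-12\right) 5,S{\left(1 \right)} \right)}} = \sqrt{44524 - - \frac{50}{33}} = \sqrt{44524 + \left(- \frac{2}{3} + \frac{24}{11}\right)} = \sqrt{44524 + \frac{50}{33}} = \sqrt{\frac{1469342}{33}} = \frac{\sqrt{48488286}}{33}$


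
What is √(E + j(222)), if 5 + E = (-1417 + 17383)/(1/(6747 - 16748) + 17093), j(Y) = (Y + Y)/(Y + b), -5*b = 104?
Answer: 7*I*√7792572567653713958/14331064546 ≈ 1.3635*I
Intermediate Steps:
b = -104/5 (b = -⅕*104 = -104/5 ≈ -20.800)
j(Y) = 2*Y/(-104/5 + Y) (j(Y) = (Y + Y)/(Y - 104/5) = (2*Y)/(-104/5 + Y) = 2*Y/(-104/5 + Y))
E = -115843249/28491182 (E = -5 + (-1417 + 17383)/(1/(6747 - 16748) + 17093) = -5 + 15966/(1/(-10001) + 17093) = -5 + 15966/(-1/10001 + 17093) = -5 + 15966/(170947092/10001) = -5 + 15966*(10001/170947092) = -5 + 26612661/28491182 = -115843249/28491182 ≈ -4.0659)
√(E + j(222)) = √(-115843249/28491182 + 10*222/(-104 + 5*222)) = √(-115843249/28491182 + 10*222/(-104 + 1110)) = √(-115843249/28491182 + 10*222/1006) = √(-115843249/28491182 + 10*222*(1/1006)) = √(-115843249/28491182 + 1110/503) = √(-26643942227/14331064546) = 7*I*√7792572567653713958/14331064546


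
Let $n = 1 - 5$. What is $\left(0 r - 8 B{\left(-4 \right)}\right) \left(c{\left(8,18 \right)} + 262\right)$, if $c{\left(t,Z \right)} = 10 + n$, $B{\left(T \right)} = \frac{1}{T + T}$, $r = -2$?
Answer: $268$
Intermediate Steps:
$n = -4$ ($n = 1 - 5 = -4$)
$B{\left(T \right)} = \frac{1}{2 T}$
$c{\left(t,Z \right)} = 6$ ($c{\left(t,Z \right)} = 10 - 4 = 6$)
$\left(0 r - 8 B{\left(-4 \right)}\right) \left(c{\left(8,18 \right)} + 262\right) = \left(0 \left(-2\right) - 8 \frac{1}{2 \left(-4\right)}\right) \left(6 + 262\right) = \left(0 - 8 \cdot \frac{1}{2} \left(- \frac{1}{4}\right)\right) 268 = \left(0 - -1\right) 268 = \left(0 + 1\right) 268 = 1 \cdot 268 = 268$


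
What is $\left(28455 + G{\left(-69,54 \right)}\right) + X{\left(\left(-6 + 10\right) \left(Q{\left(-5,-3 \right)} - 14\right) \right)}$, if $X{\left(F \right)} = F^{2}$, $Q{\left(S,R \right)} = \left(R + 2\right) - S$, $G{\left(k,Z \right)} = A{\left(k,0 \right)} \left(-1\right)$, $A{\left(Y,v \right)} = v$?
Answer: $30055$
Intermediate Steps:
$G{\left(k,Z \right)} = 0$ ($G{\left(k,Z \right)} = 0 \left(-1\right) = 0$)
$Q{\left(S,R \right)} = 2 + R - S$ ($Q{\left(S,R \right)} = \left(2 + R\right) - S = 2 + R - S$)
$\left(28455 + G{\left(-69,54 \right)}\right) + X{\left(\left(-6 + 10\right) \left(Q{\left(-5,-3 \right)} - 14\right) \right)} = \left(28455 + 0\right) + \left(\left(-6 + 10\right) \left(\left(2 - 3 - -5\right) - 14\right)\right)^{2} = 28455 + \left(4 \left(\left(2 - 3 + 5\right) - 14\right)\right)^{2} = 28455 + \left(4 \left(4 - 14\right)\right)^{2} = 28455 + \left(4 \left(-10\right)\right)^{2} = 28455 + \left(-40\right)^{2} = 28455 + 1600 = 30055$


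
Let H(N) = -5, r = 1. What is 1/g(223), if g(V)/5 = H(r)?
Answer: -1/25 ≈ -0.040000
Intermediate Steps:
g(V) = -25 (g(V) = 5*(-5) = -25)
1/g(223) = 1/(-25) = -1/25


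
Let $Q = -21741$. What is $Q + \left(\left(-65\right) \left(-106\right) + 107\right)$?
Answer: $-14744$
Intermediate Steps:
$Q + \left(\left(-65\right) \left(-106\right) + 107\right) = -21741 + \left(\left(-65\right) \left(-106\right) + 107\right) = -21741 + \left(6890 + 107\right) = -21741 + 6997 = -14744$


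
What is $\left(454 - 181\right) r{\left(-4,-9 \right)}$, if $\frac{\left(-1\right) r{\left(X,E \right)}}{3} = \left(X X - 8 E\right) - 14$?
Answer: $-60606$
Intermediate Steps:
$r{\left(X,E \right)} = 42 - 3 X^{2} + 24 E$ ($r{\left(X,E \right)} = - 3 \left(\left(X X - 8 E\right) - 14\right) = - 3 \left(\left(X^{2} - 8 E\right) - 14\right) = - 3 \left(-14 + X^{2} - 8 E\right) = 42 - 3 X^{2} + 24 E$)
$\left(454 - 181\right) r{\left(-4,-9 \right)} = \left(454 - 181\right) \left(42 - 3 \left(-4\right)^{2} + 24 \left(-9\right)\right) = 273 \left(42 - 48 - 216\right) = 273 \left(-222\right) = -60606$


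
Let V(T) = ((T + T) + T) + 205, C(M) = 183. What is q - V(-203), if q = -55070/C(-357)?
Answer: 18862/183 ≈ 103.07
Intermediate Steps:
V(T) = 205 + 3*T (V(T) = (2*T + T) + 205 = 3*T + 205 = 205 + 3*T)
q = -55070/183 ≈ -300.93
q - V(-203) = -55070/183 - (205 + 3*(-203)) = -55070/183 - (205 - 609) = -55070/183 - 1*(-404) = -55070/183 + 404 = 18862/183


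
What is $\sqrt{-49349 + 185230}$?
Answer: $\sqrt{135881} \approx 368.62$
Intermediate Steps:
$\sqrt{-49349 + 185230} = \sqrt{135881}$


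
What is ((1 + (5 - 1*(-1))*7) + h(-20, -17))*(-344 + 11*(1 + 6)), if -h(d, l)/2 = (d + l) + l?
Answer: -40317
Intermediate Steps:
h(d, l) = -4*l - 2*d (h(d, l) = -2*((d + l) + l) = -2*(d + 2*l) = -4*l - 2*d)
((1 + (5 - 1*(-1))*7) + h(-20, -17))*(-344 + 11*(1 + 6)) = ((1 + (5 - 1*(-1))*7) + (-4*(-17) - 2*(-20)))*(-344 + 11*(1 + 6)) = ((1 + (5 + 1)*7) + (68 + 40))*(-344 + 11*7) = ((1 + 6*7) + 108)*(-344 + 77) = ((1 + 42) + 108)*(-267) = (43 + 108)*(-267) = 151*(-267) = -40317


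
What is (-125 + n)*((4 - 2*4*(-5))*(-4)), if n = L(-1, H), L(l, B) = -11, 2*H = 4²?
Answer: 23936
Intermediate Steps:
H = 8 (H = (½)*4² = (½)*16 = 8)
n = -11
(-125 + n)*((4 - 2*4*(-5))*(-4)) = (-125 - 11)*((4 - 2*4*(-5))*(-4)) = -136*(4 - 8*(-5))*(-4) = -136*(4 + 40)*(-4) = -5984*(-4) = -136*(-176) = 23936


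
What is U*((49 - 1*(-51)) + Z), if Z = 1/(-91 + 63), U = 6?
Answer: 8397/14 ≈ 599.79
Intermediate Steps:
Z = -1/28 (Z = 1/(-28) = -1/28 ≈ -0.035714)
U*((49 - 1*(-51)) + Z) = 6*((49 - 1*(-51)) - 1/28) = 6*((49 + 51) - 1/28) = 6*(100 - 1/28) = 6*(2799/28) = 8397/14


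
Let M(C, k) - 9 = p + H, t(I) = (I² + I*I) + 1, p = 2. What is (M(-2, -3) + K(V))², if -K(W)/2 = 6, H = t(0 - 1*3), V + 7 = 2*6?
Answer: 324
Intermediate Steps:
V = 5 (V = -7 + 2*6 = -7 + 12 = 5)
t(I) = 1 + 2*I² (t(I) = (I² + I²) + 1 = 2*I² + 1 = 1 + 2*I²)
H = 19 (H = 1 + 2*(0 - 1*3)² = 1 + 2*(0 - 3)² = 1 + 2*(-3)² = 1 + 2*9 = 1 + 18 = 19)
K(W) = -12 (K(W) = -2*6 = -12)
M(C, k) = 30 (M(C, k) = 9 + (2 + 19) = 9 + 21 = 30)
(M(-2, -3) + K(V))² = (30 - 12)² = 18² = 324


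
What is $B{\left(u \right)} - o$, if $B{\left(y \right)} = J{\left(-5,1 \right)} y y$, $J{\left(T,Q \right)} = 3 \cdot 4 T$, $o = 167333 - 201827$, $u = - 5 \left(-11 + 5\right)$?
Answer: $-19506$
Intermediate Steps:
$u = 30$ ($u = \left(-5\right) \left(-6\right) = 30$)
$o = -34494$
$J{\left(T,Q \right)} = 12 T$
$B{\left(y \right)} = - 60 y^{2}$ ($B{\left(y \right)} = 12 \left(-5\right) y y = - 60 y y = - 60 y^{2}$)
$B{\left(u \right)} - o = - 60 \cdot 30^{2} - -34494 = \left(-60\right) 900 + 34494 = -54000 + 34494 = -19506$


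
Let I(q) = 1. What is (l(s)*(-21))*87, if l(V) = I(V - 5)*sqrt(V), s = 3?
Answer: -1827*sqrt(3) ≈ -3164.5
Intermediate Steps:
l(V) = sqrt(V) (l(V) = 1*sqrt(V) = sqrt(V))
(l(s)*(-21))*87 = (sqrt(3)*(-21))*87 = -21*sqrt(3)*87 = -1827*sqrt(3)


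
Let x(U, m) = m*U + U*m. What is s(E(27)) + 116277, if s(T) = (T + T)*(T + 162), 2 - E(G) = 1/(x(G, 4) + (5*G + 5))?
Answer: 7409751249/63368 ≈ 1.1693e+5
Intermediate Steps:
x(U, m) = 2*U*m (x(U, m) = U*m + U*m = 2*U*m)
E(G) = 2 - 1/(5 + 13*G) (E(G) = 2 - 1/(2*G*4 + (5*G + 5)) = 2 - 1/(8*G + (5 + 5*G)) = 2 - 1/(5 + 13*G))
s(T) = 2*T*(162 + T) (s(T) = (2*T)*(162 + T) = 2*T*(162 + T))
s(E(27)) + 116277 = 2*((9 + 26*27)/(5 + 13*27))*(162 + (9 + 26*27)/(5 + 13*27)) + 116277 = 2*((9 + 702)/(5 + 351))*(162 + (9 + 702)/(5 + 351)) + 116277 = 2*(711/356)*(162 + 711/356) + 116277 = 2*(711/356)*(58383/356) + 116277 = 41510313/63368 + 116277 = 7409751249/63368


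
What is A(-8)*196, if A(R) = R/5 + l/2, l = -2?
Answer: -2548/5 ≈ -509.60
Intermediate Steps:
A(R) = -1 + R/5 (A(R) = R/5 - 2/2 = R*(⅕) - 2*½ = R/5 - 1 = -1 + R/5)
A(-8)*196 = (-1 + (⅕)*(-8))*196 = (-1 - 8/5)*196 = -13/5*196 = -2548/5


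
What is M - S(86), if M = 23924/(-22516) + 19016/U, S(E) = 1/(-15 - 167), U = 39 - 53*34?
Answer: -1645434559/138934978 ≈ -11.843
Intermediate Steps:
U = -1763 (U = 39 - 1802 = -1763)
S(E) = -1/182 (S(E) = 1/(-182) = -1/182)
M = -117585567/9923927 (M = 23924/(-22516) + 19016/(-1763) = 23924*(-1/22516) + 19016*(-1/1763) = -5981/5629 - 19016/1763 = -117585567/9923927 ≈ -11.849)
M - S(86) = -117585567/9923927 - 1*(-1/182) = -117585567/9923927 + 1/182 = -1645434559/138934978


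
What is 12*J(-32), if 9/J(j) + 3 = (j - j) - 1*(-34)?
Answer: 108/31 ≈ 3.4839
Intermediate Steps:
J(j) = 9/31 (J(j) = 9/(-3 + ((j - j) - 1*(-34))) = 9/(-3 + (0 + 34)) = 9/(-3 + 34) = 9/31)
12*J(-32) = 12*(9/31) = 108/31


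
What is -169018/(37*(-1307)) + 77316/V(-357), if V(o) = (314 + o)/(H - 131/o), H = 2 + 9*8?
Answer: -1946315891538/14556059 ≈ -1.3371e+5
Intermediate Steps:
H = 74 (H = 2 + 72 = 74)
V(o) = (314 + o)/(74 - 131/o)
-169018/(37*(-1307)) + 77316/V(-357) = -169018/(37*(-1307)) + 77316/((-357*(314 - 357)/(-131 + 74*(-357)))) = -169018/(-48359) + 77316/((-357*(-43)/(-131 - 26418))) = -169018*(-1/48359) + 77316/((-357*(-43)/(-26549))) = 169018/48359 + 77316/((-357*(-1/26549)*(-43))) = 169018/48359 + 77316/(-15351/26549) = 169018/48359 + 77316*(-26549/15351) = 169018/48359 - 40248284/301 = -1946315891538/14556059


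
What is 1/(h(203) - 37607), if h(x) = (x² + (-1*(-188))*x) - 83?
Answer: 1/41683 ≈ 2.3991e-5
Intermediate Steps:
h(x) = -83 + x² + 188*x (h(x) = (x² + 188*x) - 83 = -83 + x² + 188*x)
1/(h(203) - 37607) = 1/((-83 + 203² + 188*203) - 37607) = 1/((-83 + 41209 + 38164) - 37607) = 1/(79290 - 37607) = 1/41683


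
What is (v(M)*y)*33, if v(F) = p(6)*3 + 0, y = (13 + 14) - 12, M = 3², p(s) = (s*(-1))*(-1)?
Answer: 8910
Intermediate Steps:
p(s) = s (p(s) = -s*(-1) = s)
M = 9
y = 15 (y = 27 - 12 = 15)
v(F) = 18 (v(F) = 6*3 + 0 = 18 + 0 = 18)
(v(M)*y)*33 = (18*15)*33 = 270*33 = 8910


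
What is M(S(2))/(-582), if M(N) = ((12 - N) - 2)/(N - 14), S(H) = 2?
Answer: 1/873 ≈ 0.0011455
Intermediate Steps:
M(N) = (10 - N)/(-14 + N)
M(S(2))/(-582) = ((10 - 1*2)/(-14 + 2))/(-582) = ((10 - 2)/(-12))*(-1/582) = -1/12*8*(-1/582) = -2/3*(-1/582) = 1/873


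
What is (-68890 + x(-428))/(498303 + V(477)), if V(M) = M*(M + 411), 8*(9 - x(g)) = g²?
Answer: -30593/307293 ≈ -0.099556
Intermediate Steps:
x(g) = 9 - g²/8
V(M) = M*(411 + M)
(-68890 + x(-428))/(498303 + V(477)) = (-68890 + (9 - ⅛*(-428)²))/(498303 + 477*(411 + 477)) = (-68890 + (9 - ⅛*183184))/(498303 + 477*888) = (-68890 + (9 - 22898))/(498303 + 423576) = (-68890 - 22889)/921879 = -91779*1/921879 = -30593/307293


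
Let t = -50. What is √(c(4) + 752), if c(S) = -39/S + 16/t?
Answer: √74193/10 ≈ 27.238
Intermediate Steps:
c(S) = -8/25 - 39/S (c(S) = -39/S + 16/(-50) = -39/S + 16*(-1/50) = -39/S - 8/25 = -8/25 - 39/S)
√(c(4) + 752) = √((-8/25 - 39/4) + 752) = √(-1007/100 + 752) = √(74193/100) = √74193/10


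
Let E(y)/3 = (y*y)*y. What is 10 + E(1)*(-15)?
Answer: -35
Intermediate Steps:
E(y) = 3*y³ (E(y) = 3*((y*y)*y) = 3*(y²*y) = 3*y³)
10 + E(1)*(-15) = 10 + (3*1³)*(-15) = 10 + (3*1)*(-15) = 10 + 3*(-15) = 10 - 45 = -35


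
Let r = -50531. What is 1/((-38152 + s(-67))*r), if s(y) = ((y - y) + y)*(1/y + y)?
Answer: 1/1700974522 ≈ 5.8790e-10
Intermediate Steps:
s(y) = y*(y + 1/y) (s(y) = (0 + y)*(y + 1/y) = y*(y + 1/y))
1/((-38152 + s(-67))*r) = 1/(-38152 + (1 + (-67)²)*(-50531)) = -1/50531/(-38152 + (1 + 4489)) = -1/50531/(-38152 + 4490) = -1/50531/(-33662) = -1/33662*(-1/50531) = 1/1700974522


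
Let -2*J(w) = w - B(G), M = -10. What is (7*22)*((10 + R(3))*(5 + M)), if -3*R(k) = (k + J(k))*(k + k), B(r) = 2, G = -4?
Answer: -3850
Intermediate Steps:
J(w) = 1 - w/2 (J(w) = -(w - 1*2)/2 = -(w - 2)/2 = -(-2 + w)/2 = 1 - w/2)
R(k) = -2*k*(1 + k/2)/3 (R(k) = -(k + (1 - k/2))*(k + k)/3 = -(1 + k/2)*2*k/3 = -2*k*(1 + k/2)/3)
(7*22)*((10 + R(3))*(5 + M)) = (7*22)*((10 - 1/3*3*(2 + 3))*(5 - 10)) = 154*((10 - 1/3*3*5)*(-5)) = 154*((10 - 5)*(-5)) = 154*(5*(-5)) = 154*(-25) = -3850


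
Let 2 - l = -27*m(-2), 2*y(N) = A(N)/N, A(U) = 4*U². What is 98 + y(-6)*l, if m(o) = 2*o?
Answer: 1370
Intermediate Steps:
y(N) = 2*N (y(N) = ((4*N²)/N)/2 = (4*N)/2 = 2*N)
l = -106 (l = 2 - (-27)*2*(-2) = 2 - (-27)*(-4) = 2 - 1*108 = 2 - 108 = -106)
98 + y(-6)*l = 98 + (2*(-6))*(-106) = 98 - 12*(-106) = 98 + 1272 = 1370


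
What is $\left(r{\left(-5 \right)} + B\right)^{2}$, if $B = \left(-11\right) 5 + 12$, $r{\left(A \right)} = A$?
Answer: $2304$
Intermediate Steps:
$B = -43$ ($B = -55 + 12 = -43$)
$\left(r{\left(-5 \right)} + B\right)^{2} = \left(-5 - 43\right)^{2} = \left(-48\right)^{2} = 2304$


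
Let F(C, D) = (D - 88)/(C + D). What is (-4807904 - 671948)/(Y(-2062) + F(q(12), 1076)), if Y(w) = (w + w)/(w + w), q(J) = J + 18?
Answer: -3030358156/1047 ≈ -2.8943e+6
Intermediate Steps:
q(J) = 18 + J
Y(w) = 1 (Y(w) = (2*w)/((2*w)) = (2*w)*(1/(2*w)) = 1)
F(C, D) = (-88 + D)/(C + D)
(-4807904 - 671948)/(Y(-2062) + F(q(12), 1076)) = (-4807904 - 671948)/(1 + (-88 + 1076)/((18 + 12) + 1076)) = -5479852/(1 + 988/(30 + 1076)) = -5479852/(1 + 988/1106) = -5479852/(1 + (1/1106)*988) = -5479852/(1 + 494/553) = -5479852/1047/553 = -5479852*553/1047 = -3030358156/1047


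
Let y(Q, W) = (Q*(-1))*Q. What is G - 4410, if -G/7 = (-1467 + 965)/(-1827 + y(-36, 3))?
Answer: -13775944/3123 ≈ -4411.1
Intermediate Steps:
y(Q, W) = -Q**2 (y(Q, W) = (-Q)*Q = -Q**2)
G = -3514/3123 (G = -7*(-1467 + 965)/(-1827 - 1*(-36)**2) = -(-3514)/(-1827 - 1*1296) = -(-3514)/(-1827 - 1296) = -(-3514)/(-3123) = -(-3514)*(-1)/3123 = -7*502/3123 = -3514/3123 ≈ -1.1252)
G - 4410 = -3514/3123 - 4410 = -13775944/3123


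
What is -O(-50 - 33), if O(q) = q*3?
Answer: 249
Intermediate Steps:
O(q) = 3*q
-O(-50 - 33) = -3*(-50 - 33) = -3*(-83) = -1*(-249) = 249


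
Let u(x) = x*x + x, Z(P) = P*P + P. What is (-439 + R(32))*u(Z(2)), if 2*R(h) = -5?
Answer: -18543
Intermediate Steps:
R(h) = -5/2 (R(h) = (1/2)*(-5) = -5/2)
Z(P) = P + P**2 (Z(P) = P**2 + P = P + P**2)
u(x) = x + x**2 (u(x) = x**2 + x = x + x**2)
(-439 + R(32))*u(Z(2)) = (-439 - 5/2)*((2*(1 + 2))*(1 + 2*(1 + 2))) = -883*2*3*(1 + 2*3)/2 = -2649*(1 + 6) = -2649*7 = -883/2*42 = -18543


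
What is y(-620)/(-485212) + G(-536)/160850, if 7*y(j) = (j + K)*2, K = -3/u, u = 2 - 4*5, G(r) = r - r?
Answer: 3719/10189452 ≈ 0.00036499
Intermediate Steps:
G(r) = 0
u = -18 (u = 2 - 20 = -18)
K = ⅙ (K = -3/(-18) = -3*(-1/18) = ⅙ ≈ 0.16667)
y(j) = 1/21 + 2*j/7 (y(j) = ((j + ⅙)*2)/7 = ((⅙ + j)*2)/7 = (⅓ + 2*j)/7 = 1/21 + 2*j/7)
y(-620)/(-485212) + G(-536)/160850 = (1/21 + (2/7)*(-620))/(-485212) + 0/160850 = (1/21 - 1240/7)*(-1/485212) + 0*(1/160850) = -3719/21*(-1/485212) + 0 = 3719/10189452 + 0 = 3719/10189452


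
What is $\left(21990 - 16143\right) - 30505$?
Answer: $-24658$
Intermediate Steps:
$\left(21990 - 16143\right) - 30505 = 5847 - 30505 = -24658$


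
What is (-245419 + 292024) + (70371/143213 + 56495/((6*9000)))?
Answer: 10298050044641/220957200 ≈ 46607.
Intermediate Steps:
(-245419 + 292024) + (70371/143213 + 56495/((6*9000))) = 46605 + (70371*(1/143213) + 56495/54000) = 46605 + (10053/20459 + 56495*(1/54000)) = 46605 + (10053/20459 + 11299/10800) = 46605 + 339738641/220957200 = 10298050044641/220957200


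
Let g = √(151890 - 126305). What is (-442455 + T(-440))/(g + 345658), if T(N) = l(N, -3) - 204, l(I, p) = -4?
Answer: -11770000558/9190725183 + 34051*√25585/9190725183 ≈ -1.2800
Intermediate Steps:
g = √25585 ≈ 159.95
T(N) = -208 (T(N) = -4 - 204 = -208)
(-442455 + T(-440))/(g + 345658) = (-442455 - 208)/(√25585 + 345658) = -442663/(345658 + √25585)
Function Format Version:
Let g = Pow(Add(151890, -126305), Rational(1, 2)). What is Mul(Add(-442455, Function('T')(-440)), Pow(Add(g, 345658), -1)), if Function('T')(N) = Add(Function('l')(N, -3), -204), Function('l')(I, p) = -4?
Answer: Add(Rational(-11770000558, 9190725183), Mul(Rational(34051, 9190725183), Pow(25585, Rational(1, 2)))) ≈ -1.2800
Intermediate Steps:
g = Pow(25585, Rational(1, 2)) ≈ 159.95
Function('T')(N) = -208 (Function('T')(N) = Add(-4, -204) = -208)
Mul(Add(-442455, Function('T')(-440)), Pow(Add(g, 345658), -1)) = Mul(Add(-442455, -208), Pow(Add(Pow(25585, Rational(1, 2)), 345658), -1)) = Mul(-442663, Pow(Add(345658, Pow(25585, Rational(1, 2))), -1))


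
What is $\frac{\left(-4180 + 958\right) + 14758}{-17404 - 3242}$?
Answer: $- \frac{5768}{10323} \approx -0.55875$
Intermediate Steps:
$\frac{\left(-4180 + 958\right) + 14758}{-17404 - 3242} = \frac{-3222 + 14758}{-20646} = 11536 \left(- \frac{1}{20646}\right) = - \frac{5768}{10323}$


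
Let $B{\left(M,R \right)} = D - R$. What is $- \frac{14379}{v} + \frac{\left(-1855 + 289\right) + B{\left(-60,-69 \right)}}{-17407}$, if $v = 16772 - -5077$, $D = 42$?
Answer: $- \frac{72834986}{126775181} \approx -0.57452$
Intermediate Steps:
$v = 21849$ ($v = 16772 + 5077 = 21849$)
$B{\left(M,R \right)} = 42 - R$
$- \frac{14379}{v} + \frac{\left(-1855 + 289\right) + B{\left(-60,-69 \right)}}{-17407} = - \frac{14379}{21849} + \frac{\left(-1855 + 289\right) + \left(42 - -69\right)}{-17407} = \left(-14379\right) \frac{1}{21849} + \left(-1566 + \left(42 + 69\right)\right) \left(- \frac{1}{17407}\right) = - \frac{4793}{7283} + \left(-1566 + 111\right) \left(- \frac{1}{17407}\right) = - \frac{4793}{7283} - - \frac{1455}{17407} = - \frac{4793}{7283} + \frac{1455}{17407} = - \frac{72834986}{126775181}$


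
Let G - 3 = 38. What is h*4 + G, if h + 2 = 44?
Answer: 209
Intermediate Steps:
h = 42 (h = -2 + 44 = 42)
G = 41 (G = 3 + 38 = 41)
h*4 + G = 42*4 + 41 = 168 + 41 = 209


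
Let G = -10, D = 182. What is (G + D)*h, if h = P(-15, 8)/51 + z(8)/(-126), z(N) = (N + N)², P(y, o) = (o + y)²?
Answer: -197284/1071 ≈ -184.21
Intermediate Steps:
z(N) = 4*N² (z(N) = (2*N)² = 4*N²)
h = -1147/1071 (h = (8 - 15)²/51 + (4*8²)/(-126) = (-7)²*(1/51) + (4*64)*(-1/126) = 49*(1/51) + 256*(-1/126) = 49/51 - 128/63 = -1147/1071 ≈ -1.0710)
(G + D)*h = (-10 + 182)*(-1147/1071) = 172*(-1147/1071) = -197284/1071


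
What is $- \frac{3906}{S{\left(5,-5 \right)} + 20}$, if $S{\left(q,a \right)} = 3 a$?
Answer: $- \frac{3906}{5} \approx -781.2$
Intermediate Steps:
$- \frac{3906}{S{\left(5,-5 \right)} + 20} = - \frac{3906}{3 \left(-5\right) + 20} = - \frac{3906}{-15 + 20} = - \frac{3906}{5}$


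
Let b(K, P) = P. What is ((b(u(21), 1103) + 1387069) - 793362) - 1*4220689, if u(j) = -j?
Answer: -3625879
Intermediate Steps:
((b(u(21), 1103) + 1387069) - 793362) - 1*4220689 = ((1103 + 1387069) - 793362) - 1*4220689 = (1388172 - 793362) - 4220689 = 594810 - 4220689 = -3625879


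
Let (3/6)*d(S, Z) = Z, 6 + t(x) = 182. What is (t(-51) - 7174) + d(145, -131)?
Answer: -7260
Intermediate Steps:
t(x) = 176 (t(x) = -6 + 182 = 176)
d(S, Z) = 2*Z
(t(-51) - 7174) + d(145, -131) = (176 - 7174) + 2*(-131) = -6998 - 262 = -7260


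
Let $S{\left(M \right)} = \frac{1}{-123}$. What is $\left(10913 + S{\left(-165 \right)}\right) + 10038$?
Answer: $\frac{2576972}{123} \approx 20951.0$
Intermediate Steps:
$S{\left(M \right)} = - \frac{1}{123}$
$\left(10913 + S{\left(-165 \right)}\right) + 10038 = \left(10913 - \frac{1}{123}\right) + 10038 = \frac{1342298}{123} + 10038 = \frac{2576972}{123}$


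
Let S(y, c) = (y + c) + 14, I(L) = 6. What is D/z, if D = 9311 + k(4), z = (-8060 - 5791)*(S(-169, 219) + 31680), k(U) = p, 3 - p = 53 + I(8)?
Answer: -3085/146562048 ≈ -2.1049e-5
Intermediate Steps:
S(y, c) = 14 + c + y (S(y, c) = (c + y) + 14 = 14 + c + y)
p = -56 (p = 3 - (53 + 6) = 3 - 1*59 = 3 - 59 = -56)
k(U) = -56
z = -439686144 (z = (-8060 - 5791)*((14 + 219 - 169) + 31680) = -13851*(64 + 31680) = -13851*31744 = -439686144)
D = 9255 (D = 9311 - 56 = 9255)
D/z = 9255/(-439686144) = 9255*(-1/439686144) = -3085/146562048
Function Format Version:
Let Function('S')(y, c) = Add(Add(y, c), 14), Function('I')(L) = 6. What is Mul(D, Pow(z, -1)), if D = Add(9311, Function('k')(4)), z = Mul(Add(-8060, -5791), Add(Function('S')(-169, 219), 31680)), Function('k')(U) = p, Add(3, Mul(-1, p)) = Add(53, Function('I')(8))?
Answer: Rational(-3085, 146562048) ≈ -2.1049e-5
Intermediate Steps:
Function('S')(y, c) = Add(14, c, y) (Function('S')(y, c) = Add(Add(c, y), 14) = Add(14, c, y))
p = -56 (p = Add(3, Mul(-1, Add(53, 6))) = Add(3, Mul(-1, 59)) = Add(3, -59) = -56)
Function('k')(U) = -56
z = -439686144 (z = Mul(Add(-8060, -5791), Add(Add(14, 219, -169), 31680)) = Mul(-13851, Add(64, 31680)) = Mul(-13851, 31744) = -439686144)
D = 9255 (D = Add(9311, -56) = 9255)
Mul(D, Pow(z, -1)) = Mul(9255, Pow(-439686144, -1)) = Mul(9255, Rational(-1, 439686144)) = Rational(-3085, 146562048)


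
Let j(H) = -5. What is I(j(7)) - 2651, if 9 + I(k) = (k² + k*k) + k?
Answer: -2615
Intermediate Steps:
I(k) = -9 + k + 2*k² (I(k) = -9 + ((k² + k*k) + k) = -9 + ((k² + k²) + k) = -9 + (2*k² + k) = -9 + (k + 2*k²) = -9 + k + 2*k²)
I(j(7)) - 2651 = (-9 - 5 + 2*(-5)²) - 2651 = (-9 - 5 + 2*25) - 2651 = (-9 - 5 + 50) - 2651 = 36 - 2651 = -2615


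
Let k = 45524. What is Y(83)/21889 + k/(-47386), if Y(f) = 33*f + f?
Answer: -22703988/27295583 ≈ -0.83178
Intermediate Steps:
Y(f) = 34*f
Y(83)/21889 + k/(-47386) = (34*83)/21889 + 45524/(-47386) = 2822*(1/21889) + 45524*(-1/47386) = 2822/21889 - 1198/1247 = -22703988/27295583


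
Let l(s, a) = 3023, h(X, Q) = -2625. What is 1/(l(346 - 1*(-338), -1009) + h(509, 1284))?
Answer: 1/398 ≈ 0.0025126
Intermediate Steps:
1/(l(346 - 1*(-338), -1009) + h(509, 1284)) = 1/(3023 - 2625) = 1/398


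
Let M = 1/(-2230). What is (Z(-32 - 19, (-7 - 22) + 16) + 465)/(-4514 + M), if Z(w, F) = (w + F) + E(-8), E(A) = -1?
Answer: -892000/10066221 ≈ -0.088613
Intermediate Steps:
M = -1/2230 ≈ -0.00044843
Z(w, F) = -1 + F + w (Z(w, F) = (w + F) - 1 = (F + w) - 1 = -1 + F + w)
(Z(-32 - 19, (-7 - 22) + 16) + 465)/(-4514 + M) = ((-1 + ((-7 - 22) + 16) + (-32 - 19)) + 465)/(-4514 - 1/2230) = ((-1 + (-29 + 16) - 51) + 465)/(-10066221/2230) = ((-1 - 13 - 51) + 465)*(-2230/10066221) = (-65 + 465)*(-2230/10066221) = 400*(-2230/10066221) = -892000/10066221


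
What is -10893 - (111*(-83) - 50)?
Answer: -1630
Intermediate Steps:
-10893 - (111*(-83) - 50) = -10893 - (-9213 - 50) = -10893 - 1*(-9263) = -10893 + 9263 = -1630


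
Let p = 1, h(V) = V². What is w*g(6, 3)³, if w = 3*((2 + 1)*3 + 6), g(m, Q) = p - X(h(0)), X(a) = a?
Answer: 45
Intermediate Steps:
g(m, Q) = 1 (g(m, Q) = 1 - 1*0² = 1 - 1*0 = 1 + 0 = 1)
w = 45 (w = 3*(3*3 + 6) = 3*(9 + 6) = 3*15 = 45)
w*g(6, 3)³ = 45*1³ = 45*1 = 45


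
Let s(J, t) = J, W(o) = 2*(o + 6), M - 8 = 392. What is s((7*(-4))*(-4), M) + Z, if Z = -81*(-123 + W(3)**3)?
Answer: -462317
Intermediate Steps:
M = 400 (M = 8 + 392 = 400)
W(o) = 12 + 2*o (W(o) = 2*(6 + o) = 12 + 2*o)
Z = -462429 (Z = -81*(-123 + (12 + 2*3)**3) = -81*(-123 + (12 + 6)**3) = -81*(-123 + 18**3) = -81*(-123 + 5832) = -81*5709 = -462429)
s((7*(-4))*(-4), M) + Z = (7*(-4))*(-4) - 462429 = -28*(-4) - 462429 = 112 - 462429 = -462317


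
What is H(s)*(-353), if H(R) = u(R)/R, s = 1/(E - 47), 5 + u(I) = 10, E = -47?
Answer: 165910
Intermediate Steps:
u(I) = 5 (u(I) = -5 + 10 = 5)
s = -1/94 (s = 1/(-47 - 47) = 1/(-94) = -1/94 ≈ -0.010638)
H(R) = 5/R
H(s)*(-353) = (5/(-1/94))*(-353) = (5*(-94))*(-353) = -470*(-353) = 165910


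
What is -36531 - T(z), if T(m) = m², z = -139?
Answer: -55852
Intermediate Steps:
-36531 - T(z) = -36531 - 1*(-139)² = -36531 - 1*19321 = -36531 - 19321 = -55852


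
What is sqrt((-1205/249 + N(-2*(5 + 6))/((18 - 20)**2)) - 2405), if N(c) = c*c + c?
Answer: I*sqrt(569005338)/498 ≈ 47.899*I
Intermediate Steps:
N(c) = c + c**2 (N(c) = c**2 + c = c + c**2)
sqrt((-1205/249 + N(-2*(5 + 6))/((18 - 20)**2)) - 2405) = sqrt((-1205/249 + ((-2*(5 + 6))*(1 - 2*(5 + 6)))/((18 - 20)**2)) - 2405) = sqrt((-1205*1/249 + ((-2*11)*(1 - 2*11))/((-2)**2)) - 2405) = sqrt((-1205/249 - 22*(1 - 22)/4) - 2405) = sqrt((-1205/249 - 22*(-21)*(1/4)) - 2405) = sqrt((-1205/249 + 462*(1/4)) - 2405) = sqrt((-1205/249 + 231/2) - 2405) = sqrt(55109/498 - 2405) = sqrt(-1142581/498) = I*sqrt(569005338)/498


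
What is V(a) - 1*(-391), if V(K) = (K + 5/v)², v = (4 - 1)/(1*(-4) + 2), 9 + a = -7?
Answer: 6883/9 ≈ 764.78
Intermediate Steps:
a = -16 (a = -9 - 7 = -16)
v = -3/2 (v = 3/(-4 + 2) = 3/(-2) = 3*(-½) = -3/2 ≈ -1.5000)
V(K) = (-10/3 + K)² (V(K) = (K + 5/(-3/2))² = (K + 5*(-⅔))² = (K - 10/3)² = (-10/3 + K)²)
V(a) - 1*(-391) = (10 - 3*(-16))²/9 - 1*(-391) = (10 + 48)²/9 + 391 = (⅑)*58² + 391 = (⅑)*3364 + 391 = 3364/9 + 391 = 6883/9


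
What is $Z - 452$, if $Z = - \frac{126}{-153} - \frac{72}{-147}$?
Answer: $- \frac{375422}{833} \approx -450.69$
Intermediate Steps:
$Z = \frac{1094}{833}$ ($Z = \left(-126\right) \left(- \frac{1}{153}\right) - - \frac{24}{49} = \frac{14}{17} + \frac{24}{49} = \frac{1094}{833} \approx 1.3133$)
$Z - 452 = \frac{1094}{833} - 452 = - \frac{375422}{833}$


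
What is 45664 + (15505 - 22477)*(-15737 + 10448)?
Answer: 36920572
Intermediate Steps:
45664 + (15505 - 22477)*(-15737 + 10448) = 45664 - 6972*(-5289) = 45664 + 36874908 = 36920572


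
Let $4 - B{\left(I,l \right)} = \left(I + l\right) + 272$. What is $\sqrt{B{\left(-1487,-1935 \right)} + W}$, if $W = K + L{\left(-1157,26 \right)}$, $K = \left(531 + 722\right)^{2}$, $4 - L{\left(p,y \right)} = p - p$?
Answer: $\sqrt{1573167} \approx 1254.3$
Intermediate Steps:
$L{\left(p,y \right)} = 4$ ($L{\left(p,y \right)} = 4 - \left(p - p\right) = 4 - 0 = 4 + 0 = 4$)
$K = 1570009$ ($K = 1253^{2} = 1570009$)
$B{\left(I,l \right)} = -268 - I - l$ ($B{\left(I,l \right)} = 4 - \left(\left(I + l\right) + 272\right) = 4 - \left(272 + I + l\right) = -268 - I - l$)
$W = 1570013$ ($W = 1570009 + 4 = 1570013$)
$\sqrt{B{\left(-1487,-1935 \right)} + W} = \sqrt{\left(-268 - -1487 - -1935\right) + 1570013} = \sqrt{\left(-268 + 1487 + 1935\right) + 1570013} = \sqrt{3154 + 1570013} = \sqrt{1573167}$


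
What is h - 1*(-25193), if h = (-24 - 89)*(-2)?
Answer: 25419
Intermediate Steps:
h = 226 (h = -113*(-2) = 226)
h - 1*(-25193) = 226 - 1*(-25193) = 226 + 25193 = 25419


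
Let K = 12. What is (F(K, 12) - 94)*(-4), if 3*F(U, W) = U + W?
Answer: 344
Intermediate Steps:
F(U, W) = U/3 + W/3 (F(U, W) = (U + W)/3 = U/3 + W/3)
(F(K, 12) - 94)*(-4) = (((⅓)*12 + (⅓)*12) - 94)*(-4) = ((4 + 4) - 94)*(-4) = (8 - 94)*(-4) = -86*(-4) = 344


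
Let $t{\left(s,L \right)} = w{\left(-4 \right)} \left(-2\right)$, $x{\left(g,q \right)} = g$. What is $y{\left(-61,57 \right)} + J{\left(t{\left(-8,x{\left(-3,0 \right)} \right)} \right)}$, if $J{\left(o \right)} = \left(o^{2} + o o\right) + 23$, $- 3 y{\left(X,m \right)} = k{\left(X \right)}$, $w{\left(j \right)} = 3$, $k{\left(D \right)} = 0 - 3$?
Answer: $96$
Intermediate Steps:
$k{\left(D \right)} = -3$ ($k{\left(D \right)} = 0 - 3 = -3$)
$y{\left(X,m \right)} = 1$ ($y{\left(X,m \right)} = \left(- \frac{1}{3}\right) \left(-3\right) = 1$)
$t{\left(s,L \right)} = -6$ ($t{\left(s,L \right)} = 3 \left(-2\right) = -6$)
$J{\left(o \right)} = 23 + 2 o^{2}$ ($J{\left(o \right)} = \left(o^{2} + o^{2}\right) + 23 = 2 o^{2} + 23 = 23 + 2 o^{2}$)
$y{\left(-61,57 \right)} + J{\left(t{\left(-8,x{\left(-3,0 \right)} \right)} \right)} = 1 + \left(23 + 2 \left(-6\right)^{2}\right) = 1 + \left(23 + 2 \cdot 36\right) = 1 + \left(23 + 72\right) = 1 + 95 = 96$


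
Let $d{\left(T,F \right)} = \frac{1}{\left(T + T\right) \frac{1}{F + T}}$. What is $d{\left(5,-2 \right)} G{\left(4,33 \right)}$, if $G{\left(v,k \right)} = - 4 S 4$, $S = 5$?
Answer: $-24$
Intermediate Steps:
$d{\left(T,F \right)} = \frac{F + T}{2 T}$ ($d{\left(T,F \right)} = \frac{1}{2 T \frac{1}{F + T}} = \frac{F + T}{2 T}$)
$G{\left(v,k \right)} = -80$ ($G{\left(v,k \right)} = \left(-4\right) 5 \cdot 4 = \left(-20\right) 4 = -80$)
$d{\left(5,-2 \right)} G{\left(4,33 \right)} = \frac{-2 + 5}{2 \cdot 5} \left(-80\right) = \frac{1}{2} \cdot \frac{1}{5} \cdot 3 \left(-80\right) = \frac{3}{10} \left(-80\right) = -24$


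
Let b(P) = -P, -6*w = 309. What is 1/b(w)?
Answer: 2/103 ≈ 0.019417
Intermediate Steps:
w = -103/2 (w = -1/6*309 = -103/2 ≈ -51.500)
1/b(w) = 1/(-1*(-103/2)) = 1/(103/2) = 2/103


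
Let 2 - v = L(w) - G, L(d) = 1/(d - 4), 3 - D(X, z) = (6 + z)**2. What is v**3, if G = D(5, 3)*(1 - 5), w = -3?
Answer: 10633486599/343 ≈ 3.1001e+7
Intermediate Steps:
D(X, z) = 3 - (6 + z)**2
G = 312 (G = (3 - (6 + 3)**2)*(1 - 5) = (3 - 1*9**2)*(-4) = (3 - 1*81)*(-4) = (3 - 81)*(-4) = -78*(-4) = 312)
L(d) = 1/(-4 + d)
v = 2199/7 (v = 2 - (1/(-4 - 3) - 1*312) = 2 - (1/(-7) - 312) = 2 - (-1/7 - 312) = 2 - 1*(-2185/7) = 2 + 2185/7 = 2199/7 ≈ 314.14)
v**3 = (2199/7)**3 = 10633486599/343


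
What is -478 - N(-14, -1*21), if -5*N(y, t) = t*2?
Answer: -2432/5 ≈ -486.40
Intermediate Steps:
N(y, t) = -2*t/5 (N(y, t) = -t*2/5 = -2*t/5)
-478 - N(-14, -1*21) = -478 - (-2)*(-1*21)/5 = -478 - (-2)*(-21)/5 = -478 - 1*42/5 = -478 - 42/5 = -2432/5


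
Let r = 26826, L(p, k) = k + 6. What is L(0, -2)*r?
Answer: 107304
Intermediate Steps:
L(p, k) = 6 + k
L(0, -2)*r = (6 - 2)*26826 = 4*26826 = 107304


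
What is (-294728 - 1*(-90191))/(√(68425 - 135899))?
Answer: 204537*I*√67474/67474 ≈ 787.42*I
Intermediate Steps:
(-294728 - 1*(-90191))/(√(68425 - 135899)) = (-294728 + 90191)/(√(-67474)) = -204537*(-I*√67474/67474) = -(-204537)*I*√67474/67474 = 204537*I*√67474/67474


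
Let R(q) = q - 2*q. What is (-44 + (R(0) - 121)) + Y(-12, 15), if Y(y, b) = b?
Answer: -150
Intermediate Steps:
R(q) = -q
(-44 + (R(0) - 121)) + Y(-12, 15) = (-44 + (-1*0 - 121)) + 15 = (-44 + (0 - 121)) + 15 = (-44 - 121) + 15 = -165 + 15 = -150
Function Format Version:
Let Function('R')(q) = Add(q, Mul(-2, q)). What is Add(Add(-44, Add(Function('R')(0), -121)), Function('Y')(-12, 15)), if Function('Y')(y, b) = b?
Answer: -150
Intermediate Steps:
Function('R')(q) = Mul(-1, q)
Add(Add(-44, Add(Function('R')(0), -121)), Function('Y')(-12, 15)) = Add(Add(-44, Add(Mul(-1, 0), -121)), 15) = Add(Add(-44, Add(0, -121)), 15) = Add(Add(-44, -121), 15) = Add(-165, 15) = -150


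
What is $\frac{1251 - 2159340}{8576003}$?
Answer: $- \frac{2158089}{8576003} \approx -0.25164$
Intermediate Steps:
$\frac{1251 - 2159340}{8576003} = \left(1251 - 2159340\right) \frac{1}{8576003} = \left(-2158089\right) \frac{1}{8576003} = - \frac{2158089}{8576003}$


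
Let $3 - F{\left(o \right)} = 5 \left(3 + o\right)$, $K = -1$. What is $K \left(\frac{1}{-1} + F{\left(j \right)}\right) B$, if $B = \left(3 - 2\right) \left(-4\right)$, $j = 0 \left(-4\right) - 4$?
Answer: $28$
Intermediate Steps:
$j = -4$ ($j = 0 - 4 = -4$)
$F{\left(o \right)} = -12 - 5 o$ ($F{\left(o \right)} = 3 - 5 \left(3 + o\right) = 3 - \left(15 + 5 o\right) = -12 - 5 o$)
$B = -4$ ($B = 1 \left(-4\right) = -4$)
$K \left(\frac{1}{-1} + F{\left(j \right)}\right) B = - (\frac{1}{-1} - -8) \left(-4\right) = - (-1 + \left(-12 + 20\right)) \left(-4\right) = - (-1 + 8) \left(-4\right) = \left(-1\right) 7 \left(-4\right) = \left(-7\right) \left(-4\right) = 28$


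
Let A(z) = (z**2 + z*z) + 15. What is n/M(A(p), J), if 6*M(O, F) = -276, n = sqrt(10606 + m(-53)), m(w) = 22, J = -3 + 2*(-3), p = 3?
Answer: -sqrt(2657)/23 ≈ -2.2411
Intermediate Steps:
J = -9 (J = -3 - 6 = -9)
A(z) = 15 + 2*z**2 (A(z) = (z**2 + z**2) + 15 = 2*z**2 + 15 = 15 + 2*z**2)
n = 2*sqrt(2657) (n = sqrt(10606 + 22) = sqrt(10628) = 2*sqrt(2657) ≈ 103.09)
M(O, F) = -46 (M(O, F) = (1/6)*(-276) = -46)
n/M(A(p), J) = (2*sqrt(2657))/(-46) = (2*sqrt(2657))*(-1/46) = -sqrt(2657)/23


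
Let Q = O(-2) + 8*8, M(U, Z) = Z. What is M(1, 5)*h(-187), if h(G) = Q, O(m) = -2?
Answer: 310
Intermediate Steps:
Q = 62 (Q = -2 + 8*8 = -2 + 64 = 62)
h(G) = 62
M(1, 5)*h(-187) = 5*62 = 310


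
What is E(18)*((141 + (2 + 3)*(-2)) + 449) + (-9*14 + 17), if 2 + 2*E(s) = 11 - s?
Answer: -2719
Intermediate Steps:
E(s) = 9/2 - s/2 (E(s) = -1 + (11 - s)/2 = -1 + (11/2 - s/2) = 9/2 - s/2)
E(18)*((141 + (2 + 3)*(-2)) + 449) + (-9*14 + 17) = (9/2 - 1/2*18)*((141 + (2 + 3)*(-2)) + 449) + (-9*14 + 17) = (9/2 - 9)*((141 + 5*(-2)) + 449) + (-126 + 17) = -9*((141 - 10) + 449)/2 - 109 = -9*(131 + 449)/2 - 109 = -9/2*580 - 109 = -2610 - 109 = -2719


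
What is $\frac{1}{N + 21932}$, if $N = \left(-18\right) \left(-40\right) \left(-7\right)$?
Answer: $\frac{1}{16892} \approx 5.92 \cdot 10^{-5}$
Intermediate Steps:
$N = -5040$ ($N = 720 \left(-7\right) = -5040$)
$\frac{1}{N + 21932} = \frac{1}{-5040 + 21932} = \frac{1}{16892}$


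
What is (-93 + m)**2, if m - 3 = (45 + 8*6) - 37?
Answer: 1156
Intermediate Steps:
m = 59 (m = 3 + ((45 + 8*6) - 37) = 3 + ((45 + 48) - 37) = 3 + (93 - 37) = 3 + 56 = 59)
(-93 + m)**2 = (-93 + 59)**2 = (-34)**2 = 1156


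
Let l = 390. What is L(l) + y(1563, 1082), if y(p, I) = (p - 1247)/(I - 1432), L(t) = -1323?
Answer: -231683/175 ≈ -1323.9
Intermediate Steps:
y(p, I) = (-1247 + p)/(-1432 + I)
L(l) + y(1563, 1082) = -1323 + (-1247 + 1563)/(-1432 + 1082) = -1323 + 316/(-350) = -1323 - 1/350*316 = -1323 - 158/175 = -231683/175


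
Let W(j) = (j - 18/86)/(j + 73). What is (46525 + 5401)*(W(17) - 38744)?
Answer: -3892854781354/1935 ≈ -2.0118e+9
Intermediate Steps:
W(j) = (-9/43 + j)/(73 + j) (W(j) = (j - 18*1/86)/(73 + j) = (j - 9/43)/(73 + j) = (-9/43 + j)/(73 + j))
(46525 + 5401)*(W(17) - 38744) = (46525 + 5401)*((-9/43 + 17)/(73 + 17) - 38744) = 51926*((722/43)/90 - 38744) = 51926*((1/90)*(722/43) - 38744) = 51926*(361/1935 - 38744) = 51926*(-74969279/1935) = -3892854781354/1935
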